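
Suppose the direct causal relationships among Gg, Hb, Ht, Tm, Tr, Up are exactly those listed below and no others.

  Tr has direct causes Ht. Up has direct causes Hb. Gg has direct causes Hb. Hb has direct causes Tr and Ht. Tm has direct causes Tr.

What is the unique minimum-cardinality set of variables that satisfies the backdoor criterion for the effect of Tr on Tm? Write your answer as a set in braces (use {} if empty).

Variables eligible for adjustment (non-descendants of Tr, excluding Tr and Tm): {Ht}.
Backdoor paths from Tr to Tm:
  (none)
With no backdoor paths the empty set already satisfies the criterion, and it is trivially minimal.

{}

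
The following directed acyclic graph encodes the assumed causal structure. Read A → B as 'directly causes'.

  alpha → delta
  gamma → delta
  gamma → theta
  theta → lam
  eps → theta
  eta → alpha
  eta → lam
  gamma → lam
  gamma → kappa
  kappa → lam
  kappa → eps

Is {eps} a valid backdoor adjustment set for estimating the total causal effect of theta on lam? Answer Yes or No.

No

Backdoor paths from theta to lam (paths whose first edge points into theta):
  P1: theta <- gamma -> kappa -> lam
  P2: theta <- gamma -> delta <- alpha <- eta -> lam
  P3: theta <- gamma -> lam
  P4: theta <- eps <- kappa <- gamma -> delta <- alpha <- eta -> lam
  P5: theta <- eps <- kappa <- gamma -> lam
  P6: theta <- eps <- kappa -> lam
Condition 1 (no descendant of theta in the set): holds — descendants of theta are {lam}; none are in {eps}.
Condition 2 (every backdoor path blocked by {eps}):
  P1: open — no interior node is in the conditioning set.
  P2: blocked at collider delta (neither it nor any descendant is in the conditioning set).
  P3: open — no interior node is in the conditioning set.
  P4: blocked at chain node eps ∈ conditioning set.
  P5: blocked at chain node eps ∈ conditioning set.
  P6: blocked at chain node eps ∈ conditioning set.
{eps} does not satisfy the backdoor criterion.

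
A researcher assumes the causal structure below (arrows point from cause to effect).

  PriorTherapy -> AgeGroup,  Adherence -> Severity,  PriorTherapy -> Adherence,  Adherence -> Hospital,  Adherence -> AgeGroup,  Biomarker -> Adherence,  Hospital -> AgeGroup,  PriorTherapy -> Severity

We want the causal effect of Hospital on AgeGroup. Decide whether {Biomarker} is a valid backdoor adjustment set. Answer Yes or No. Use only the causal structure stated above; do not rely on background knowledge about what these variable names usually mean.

No

Backdoor paths from Hospital to AgeGroup (paths whose first edge points into Hospital):
  P1: Hospital <- Adherence <- PriorTherapy -> AgeGroup
  P2: Hospital <- Adherence -> AgeGroup
  P3: Hospital <- Adherence -> Severity <- PriorTherapy -> AgeGroup
Condition 1 (no descendant of Hospital in the set): holds — descendants of Hospital are {AgeGroup}; none are in {Biomarker}.
Condition 2 (every backdoor path blocked by {Biomarker}):
  P1: open — no interior node is in the conditioning set.
  P2: open — no interior node is in the conditioning set.
  P3: blocked at collider Severity (neither it nor any descendant is in the conditioning set).
{Biomarker} does not satisfy the backdoor criterion.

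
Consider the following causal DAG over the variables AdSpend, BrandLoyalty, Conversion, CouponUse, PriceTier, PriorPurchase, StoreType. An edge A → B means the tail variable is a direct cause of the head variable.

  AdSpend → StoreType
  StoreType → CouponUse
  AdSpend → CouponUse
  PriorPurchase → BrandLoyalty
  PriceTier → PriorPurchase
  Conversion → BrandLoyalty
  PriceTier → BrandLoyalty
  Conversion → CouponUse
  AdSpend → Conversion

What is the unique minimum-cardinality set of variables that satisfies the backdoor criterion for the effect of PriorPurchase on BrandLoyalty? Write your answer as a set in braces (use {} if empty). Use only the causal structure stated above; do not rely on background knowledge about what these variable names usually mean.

Variables eligible for adjustment (non-descendants of PriorPurchase, excluding PriorPurchase and BrandLoyalty): {AdSpend, Conversion, CouponUse, PriceTier, StoreType}.
Backdoor paths from PriorPurchase to BrandLoyalty:
  P1: PriorPurchase <- PriceTier -> BrandLoyalty
The empty set is not sufficient: P1 (PriorPurchase <- PriceTier -> BrandLoyalty) has no collider blocking it and no conditioned non-collider, so it is open.
Try {PriceTier}:
  P1: blocked at fork node PriceTier ∈ conditioning set.
{PriceTier} contains no descendant of PriorPurchase and blocks every backdoor path.
No other singleton works — e.g. {AdSpend} leaves P1 open — so {PriceTier} is the unique smallest valid adjustment set.

{PriceTier}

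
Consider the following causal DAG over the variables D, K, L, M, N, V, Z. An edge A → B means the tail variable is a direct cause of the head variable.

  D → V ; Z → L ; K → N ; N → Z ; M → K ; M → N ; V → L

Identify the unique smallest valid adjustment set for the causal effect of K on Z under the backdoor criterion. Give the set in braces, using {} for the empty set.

{M}

Variables eligible for adjustment (non-descendants of K, excluding K and Z): {D, M, V}.
Backdoor paths from K to Z:
  P1: K <- M -> N -> Z
The empty set is not sufficient: P1 (K <- M -> N -> Z) has no collider blocking it and no conditioned non-collider, so it is open.
Try {M}:
  P1: blocked at fork node M ∈ conditioning set.
{M} contains no descendant of K and blocks every backdoor path.
No other singleton works — e.g. {D} leaves P1 open — so {M} is the unique smallest valid adjustment set.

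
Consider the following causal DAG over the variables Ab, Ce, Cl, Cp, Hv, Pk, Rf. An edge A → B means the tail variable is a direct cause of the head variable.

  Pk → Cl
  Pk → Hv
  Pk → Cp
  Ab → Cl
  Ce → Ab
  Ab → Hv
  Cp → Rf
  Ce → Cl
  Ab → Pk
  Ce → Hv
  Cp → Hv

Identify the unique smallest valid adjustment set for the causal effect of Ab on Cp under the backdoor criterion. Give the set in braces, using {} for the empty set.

Variables eligible for adjustment (non-descendants of Ab, excluding Ab and Cp): {Ce}.
Backdoor paths from Ab to Cp:
  P1: Ab <- Ce -> Hv <- Pk -> Cp
  P2: Ab <- Ce -> Hv <- Cp
  P3: Ab <- Ce -> Cl <- Pk -> Cp
  P4: Ab <- Ce -> Cl <- Pk -> Hv <- Cp
Each backdoor path contains an unconditioned collider, so every path is already blocked with the empty conditioning set:
  P1: blocked at collider Hv (neither it nor any descendant is in the conditioning set).
  P2: blocked at collider Hv (neither it nor any descendant is in the conditioning set).
  P3: blocked at collider Cl (neither it nor any descendant is in the conditioning set).
  P4: blocked at collider Cl (neither it nor any descendant is in the conditioning set).
The empty set is therefore the unique smallest valid set.

{}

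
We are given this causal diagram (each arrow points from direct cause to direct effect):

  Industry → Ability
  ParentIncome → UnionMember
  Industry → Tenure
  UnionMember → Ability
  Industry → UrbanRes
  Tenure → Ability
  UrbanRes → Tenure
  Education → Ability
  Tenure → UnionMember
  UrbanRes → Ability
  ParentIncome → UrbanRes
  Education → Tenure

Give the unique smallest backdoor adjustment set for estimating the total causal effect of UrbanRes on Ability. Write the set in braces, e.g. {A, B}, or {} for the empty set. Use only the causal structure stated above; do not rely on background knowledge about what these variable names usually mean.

Variables eligible for adjustment (non-descendants of UrbanRes, excluding UrbanRes and Ability): {Education, Industry, ParentIncome}.
Backdoor paths from UrbanRes to Ability:
  P1: UrbanRes <- Industry -> Tenure <- Education -> Ability
  P2: UrbanRes <- Industry -> Tenure -> UnionMember -> Ability
  P3: UrbanRes <- Industry -> Tenure -> Ability
  P4: UrbanRes <- Industry -> Ability
  P5: UrbanRes <- ParentIncome -> UnionMember <- Tenure <- Industry -> Ability
  P6: UrbanRes <- ParentIncome -> UnionMember <- Tenure <- Education -> Ability
  P7: UrbanRes <- ParentIncome -> UnionMember <- Tenure -> Ability
  P8: UrbanRes <- ParentIncome -> UnionMember -> Ability
The empty set is not sufficient: P2 (UrbanRes <- Industry -> Tenure -> UnionMember -> Ability) has no collider blocking it and no conditioned non-collider, so it is open.
Try {Industry, ParentIncome}:
  P1: blocked at fork node Industry ∈ conditioning set.
  P2: blocked at fork node Industry ∈ conditioning set.
  P3: blocked at fork node Industry ∈ conditioning set.
  P4: blocked at fork node Industry ∈ conditioning set.
  P5: blocked at fork node ParentIncome ∈ conditioning set.
  P6: blocked at fork node ParentIncome ∈ conditioning set.
  P7: blocked at fork node ParentIncome ∈ conditioning set.
  P8: blocked at fork node ParentIncome ∈ conditioning set.
{Industry, ParentIncome} contains no descendant of UrbanRes and blocks every backdoor path.
Every element of {Industry, ParentIncome} is needed (dropping Industry leaves P2 open; dropping ParentIncome leaves P8 open), so no proper subset is valid.
Among all size-2 subsets of the eligible variables, only {Industry, ParentIncome} blocks every backdoor path, so it is the unique smallest valid adjustment set.

{Industry, ParentIncome}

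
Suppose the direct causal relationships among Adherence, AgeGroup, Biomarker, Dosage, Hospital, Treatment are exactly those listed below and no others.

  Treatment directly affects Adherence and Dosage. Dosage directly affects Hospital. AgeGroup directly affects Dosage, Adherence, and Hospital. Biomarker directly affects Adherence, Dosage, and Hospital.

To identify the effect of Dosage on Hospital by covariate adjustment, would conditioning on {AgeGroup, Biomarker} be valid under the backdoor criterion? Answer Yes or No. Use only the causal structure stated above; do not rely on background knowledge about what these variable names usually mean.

Backdoor paths from Dosage to Hospital (paths whose first edge points into Dosage):
  P1: Dosage <- AgeGroup -> Adherence <- Biomarker -> Hospital
  P2: Dosage <- AgeGroup -> Hospital
  P3: Dosage <- Biomarker -> Adherence <- AgeGroup -> Hospital
  P4: Dosage <- Biomarker -> Hospital
  P5: Dosage <- Treatment -> Adherence <- AgeGroup -> Hospital
  P6: Dosage <- Treatment -> Adherence <- Biomarker -> Hospital
Condition 1 (no descendant of Dosage in the set): holds — descendants of Dosage are {Hospital}; none are in {AgeGroup, Biomarker}.
Condition 2 (every backdoor path blocked by {AgeGroup, Biomarker}):
  P1: blocked at fork node AgeGroup ∈ conditioning set.
  P2: blocked at fork node AgeGroup ∈ conditioning set.
  P3: blocked at fork node Biomarker ∈ conditioning set.
  P4: blocked at fork node Biomarker ∈ conditioning set.
  P5: blocked at collider Adherence (neither it nor any descendant is in the conditioning set).
  P6: blocked at collider Adherence (neither it nor any descendant is in the conditioning set).
{AgeGroup, Biomarker} satisfies the backdoor criterion.

Yes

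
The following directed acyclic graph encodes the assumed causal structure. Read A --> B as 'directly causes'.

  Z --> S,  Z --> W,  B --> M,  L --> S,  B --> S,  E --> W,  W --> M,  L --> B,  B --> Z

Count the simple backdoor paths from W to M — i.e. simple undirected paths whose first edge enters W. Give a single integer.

3

A backdoor path from W to M is any simple undirected path whose first edge points into W (i.e. leaves W via a parent).
Parents of W: {E, Z}.
Enumerating:
  P1: W <- Z <- B -> M
  P2: W <- Z -> S <- L -> B -> M
  P3: W <- Z -> S <- B -> M
That exhausts the simple backdoor paths. Count: 3.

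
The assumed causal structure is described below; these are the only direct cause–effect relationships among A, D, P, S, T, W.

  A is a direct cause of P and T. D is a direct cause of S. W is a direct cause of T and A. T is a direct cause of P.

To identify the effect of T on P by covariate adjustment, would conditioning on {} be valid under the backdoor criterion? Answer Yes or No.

No

Backdoor paths from T to P (paths whose first edge points into T):
  P1: T <- W -> A -> P
  P2: T <- A -> P
Condition 1 (no descendant of T in the set): holds — descendants of T are {P}; none are in {}.
Condition 2 (every backdoor path blocked by {}):
  P1: open — no interior node is in the conditioning set.
  P2: open — no interior node is in the conditioning set.
{} does not satisfy the backdoor criterion.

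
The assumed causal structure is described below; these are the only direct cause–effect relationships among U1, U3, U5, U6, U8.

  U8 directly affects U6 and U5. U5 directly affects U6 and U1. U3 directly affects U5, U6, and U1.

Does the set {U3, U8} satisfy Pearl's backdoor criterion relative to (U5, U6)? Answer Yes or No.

Yes

Backdoor paths from U5 to U6 (paths whose first edge points into U5):
  P1: U5 <- U8 -> U6
  P2: U5 <- U3 -> U6
Condition 1 (no descendant of U5 in the set): holds — descendants of U5 are {U1, U6}; none are in {U3, U8}.
Condition 2 (every backdoor path blocked by {U3, U8}):
  P1: blocked at fork node U8 ∈ conditioning set.
  P2: blocked at fork node U3 ∈ conditioning set.
{U3, U8} satisfies the backdoor criterion.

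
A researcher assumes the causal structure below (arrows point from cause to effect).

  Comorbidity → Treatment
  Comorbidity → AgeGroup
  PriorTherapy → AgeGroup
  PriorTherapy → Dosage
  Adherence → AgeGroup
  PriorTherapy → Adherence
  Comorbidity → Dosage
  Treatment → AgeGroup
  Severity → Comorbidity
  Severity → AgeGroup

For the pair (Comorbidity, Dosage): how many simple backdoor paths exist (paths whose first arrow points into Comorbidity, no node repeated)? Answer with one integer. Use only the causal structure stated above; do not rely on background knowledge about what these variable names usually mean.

A backdoor path from Comorbidity to Dosage is any simple undirected path whose first edge points into Comorbidity (i.e. leaves Comorbidity via a parent).
Parents of Comorbidity: {Severity}.
Enumerating:
  P1: Comorbidity <- Severity -> AgeGroup <- PriorTherapy -> Dosage
  P2: Comorbidity <- Severity -> AgeGroup <- Adherence <- PriorTherapy -> Dosage
That exhausts the simple backdoor paths. Count: 2.

2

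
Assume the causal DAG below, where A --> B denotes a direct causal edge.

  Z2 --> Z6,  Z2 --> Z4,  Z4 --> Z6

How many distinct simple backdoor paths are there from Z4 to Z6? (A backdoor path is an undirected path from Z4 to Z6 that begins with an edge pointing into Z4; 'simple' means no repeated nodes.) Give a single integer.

A backdoor path from Z4 to Z6 is any simple undirected path whose first edge points into Z4 (i.e. leaves Z4 via a parent).
Parents of Z4: {Z2}.
Enumerating:
  P1: Z4 <- Z2 -> Z6
That exhausts the simple backdoor paths. Count: 1.

1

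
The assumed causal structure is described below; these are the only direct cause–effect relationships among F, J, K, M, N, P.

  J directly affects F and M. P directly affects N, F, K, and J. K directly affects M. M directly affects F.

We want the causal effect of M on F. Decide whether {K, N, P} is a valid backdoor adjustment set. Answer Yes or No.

No

Backdoor paths from M to F (paths whose first edge points into M):
  P1: M <- J <- P -> F
  P2: M <- J -> F
  P3: M <- K <- P -> J -> F
  P4: M <- K <- P -> F
Condition 1 (no descendant of M in the set): holds — descendants of M are {F}; none are in {K, N, P}.
Condition 2 (every backdoor path blocked by {K, N, P}):
  P1: blocked at fork node P ∈ conditioning set.
  P2: open — no interior node is in the conditioning set.
  P3: blocked at chain node K ∈ conditioning set.
  P4: blocked at chain node K ∈ conditioning set.
{K, N, P} does not satisfy the backdoor criterion.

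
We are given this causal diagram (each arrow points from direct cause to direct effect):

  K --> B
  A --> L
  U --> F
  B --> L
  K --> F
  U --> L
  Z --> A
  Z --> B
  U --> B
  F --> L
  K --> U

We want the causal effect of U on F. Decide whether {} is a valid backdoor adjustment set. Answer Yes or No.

Backdoor paths from U to F (paths whose first edge points into U):
  P1: U <- K -> F
  P2: U <- K -> B <- Z -> A -> L <- F
  P3: U <- K -> B -> L <- F
Condition 1 (no descendant of U in the set): holds — descendants of U are {B, F, L}; none are in {}.
Condition 2 (every backdoor path blocked by {}):
  P1: open — no interior node is in the conditioning set.
  P2: blocked at collider B (neither it nor any descendant is in the conditioning set).
  P3: blocked at collider L (neither it nor any descendant is in the conditioning set).
{} does not satisfy the backdoor criterion.

No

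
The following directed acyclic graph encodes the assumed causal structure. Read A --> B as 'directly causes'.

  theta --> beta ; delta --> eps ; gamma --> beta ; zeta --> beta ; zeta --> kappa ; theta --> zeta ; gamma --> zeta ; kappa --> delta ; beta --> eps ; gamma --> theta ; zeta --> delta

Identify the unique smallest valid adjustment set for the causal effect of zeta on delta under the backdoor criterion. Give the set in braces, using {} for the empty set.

{}

Variables eligible for adjustment (non-descendants of zeta, excluding zeta and delta): {gamma, theta}.
Backdoor paths from zeta to delta:
  P1: zeta <- gamma -> theta -> beta -> eps <- delta
  P2: zeta <- gamma -> beta -> eps <- delta
  P3: zeta <- theta <- gamma -> beta -> eps <- delta
  P4: zeta <- theta -> beta -> eps <- delta
Each backdoor path contains an unconditioned collider, so every path is already blocked with the empty conditioning set:
  P1: blocked at collider eps (neither it nor any descendant is in the conditioning set).
  P2: blocked at collider eps (neither it nor any descendant is in the conditioning set).
  P3: blocked at collider eps (neither it nor any descendant is in the conditioning set).
  P4: blocked at collider eps (neither it nor any descendant is in the conditioning set).
The empty set is therefore the unique smallest valid set.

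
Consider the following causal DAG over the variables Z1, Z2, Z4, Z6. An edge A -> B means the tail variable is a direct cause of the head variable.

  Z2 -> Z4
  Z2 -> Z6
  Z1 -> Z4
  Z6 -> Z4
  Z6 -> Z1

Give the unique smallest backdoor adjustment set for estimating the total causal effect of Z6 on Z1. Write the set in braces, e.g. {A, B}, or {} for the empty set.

{}

Variables eligible for adjustment (non-descendants of Z6, excluding Z6 and Z1): {Z2}.
Backdoor paths from Z6 to Z1:
  P1: Z6 <- Z2 -> Z4 <- Z1
Each backdoor path contains an unconditioned collider, so every path is already blocked with the empty conditioning set:
  P1: blocked at collider Z4 (neither it nor any descendant is in the conditioning set).
The empty set is therefore the unique smallest valid set.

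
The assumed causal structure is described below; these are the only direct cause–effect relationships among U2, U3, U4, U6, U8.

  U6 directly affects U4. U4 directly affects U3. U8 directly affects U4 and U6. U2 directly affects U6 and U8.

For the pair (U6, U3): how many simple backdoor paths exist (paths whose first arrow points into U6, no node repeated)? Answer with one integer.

2

A backdoor path from U6 to U3 is any simple undirected path whose first edge points into U6 (i.e. leaves U6 via a parent).
Parents of U6: {U2, U8}.
Enumerating:
  P1: U6 <- U2 -> U8 -> U4 -> U3
  P2: U6 <- U8 -> U4 -> U3
That exhausts the simple backdoor paths. Count: 2.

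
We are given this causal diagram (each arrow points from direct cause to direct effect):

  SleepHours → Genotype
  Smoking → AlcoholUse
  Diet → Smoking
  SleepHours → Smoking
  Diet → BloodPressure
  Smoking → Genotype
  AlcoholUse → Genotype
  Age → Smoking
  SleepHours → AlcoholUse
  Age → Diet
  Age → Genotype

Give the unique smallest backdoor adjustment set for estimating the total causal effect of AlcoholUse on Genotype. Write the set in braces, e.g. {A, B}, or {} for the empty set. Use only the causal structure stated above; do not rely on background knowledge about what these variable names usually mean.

{SleepHours, Smoking}

Variables eligible for adjustment (non-descendants of AlcoholUse, excluding AlcoholUse and Genotype): {Age, BloodPressure, Diet, SleepHours, Smoking}.
Backdoor paths from AlcoholUse to Genotype:
  P1: AlcoholUse <- SleepHours -> Smoking <- Age -> Genotype
  P2: AlcoholUse <- SleepHours -> Smoking <- Diet <- Age -> Genotype
  P3: AlcoholUse <- SleepHours -> Smoking -> Genotype
  P4: AlcoholUse <- SleepHours -> Genotype
  P5: AlcoholUse <- Smoking <- Age -> Genotype
  P6: AlcoholUse <- Smoking <- Diet <- Age -> Genotype
  P7: AlcoholUse <- Smoking <- SleepHours -> Genotype
  P8: AlcoholUse <- Smoking -> Genotype
The empty set is not sufficient: P3 (AlcoholUse <- SleepHours -> Smoking -> Genotype) has no collider blocking it and no conditioned non-collider, so it is open.
Try {SleepHours, Smoking}:
  P1: blocked at fork node SleepHours ∈ conditioning set.
  P2: blocked at fork node SleepHours ∈ conditioning set.
  P3: blocked at fork node SleepHours ∈ conditioning set.
  P4: blocked at fork node SleepHours ∈ conditioning set.
  P5: blocked at chain node Smoking ∈ conditioning set.
  P6: blocked at chain node Smoking ∈ conditioning set.
  P7: blocked at chain node Smoking ∈ conditioning set.
  P8: blocked at fork node Smoking ∈ conditioning set.
{SleepHours, Smoking} contains no descendant of AlcoholUse and blocks every backdoor path.
Every element of {SleepHours, Smoking} is needed (dropping SleepHours leaves P1 open; dropping Smoking leaves P5 open), so no proper subset is valid.
Among all size-2 subsets of the eligible variables, only {SleepHours, Smoking} blocks every backdoor path, so it is the unique smallest valid adjustment set.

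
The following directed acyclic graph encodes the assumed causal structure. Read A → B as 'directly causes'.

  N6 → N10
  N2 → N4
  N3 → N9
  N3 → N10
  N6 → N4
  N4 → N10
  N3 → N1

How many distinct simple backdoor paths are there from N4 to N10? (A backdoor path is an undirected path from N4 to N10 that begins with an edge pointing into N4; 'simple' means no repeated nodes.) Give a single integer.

1

A backdoor path from N4 to N10 is any simple undirected path whose first edge points into N4 (i.e. leaves N4 via a parent).
Parents of N4: {N2, N6}.
Enumerating:
  P1: N4 <- N6 -> N10
That exhausts the simple backdoor paths. Count: 1.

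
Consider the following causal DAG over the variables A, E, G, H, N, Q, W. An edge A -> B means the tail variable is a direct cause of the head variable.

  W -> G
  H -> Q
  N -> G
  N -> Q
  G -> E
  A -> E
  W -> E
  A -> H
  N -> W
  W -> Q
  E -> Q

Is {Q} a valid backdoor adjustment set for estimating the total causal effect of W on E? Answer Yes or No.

No

Backdoor paths from W to E (paths whose first edge points into W):
  P1: W <- N -> G -> E
  P2: W <- N -> Q <- H <- A -> E
  P3: W <- N -> Q <- E
Condition 1 (no descendant of W in the set): FAILS — Q is a descendant of W.
Condition 2 (every backdoor path blocked by {Q}):
  P1: open — no interior node is in the conditioning set.
  P2: open — collider(s) Q are conditioned on (or have a conditioned descendant) and no non-collider on the path is in the set.
  P3: open — collider(s) Q are conditioned on (or have a conditioned descendant) and no non-collider on the path is in the set.
{Q} does not satisfy the backdoor criterion.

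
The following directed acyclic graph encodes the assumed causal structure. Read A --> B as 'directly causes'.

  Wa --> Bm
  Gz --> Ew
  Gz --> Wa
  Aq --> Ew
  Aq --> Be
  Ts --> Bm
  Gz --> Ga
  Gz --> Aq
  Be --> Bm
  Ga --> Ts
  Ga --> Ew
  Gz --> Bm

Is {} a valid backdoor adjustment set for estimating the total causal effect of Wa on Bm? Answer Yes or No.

Backdoor paths from Wa to Bm (paths whose first edge points into Wa):
  P1: Wa <- Gz -> Aq -> Be -> Bm
  P2: Wa <- Gz -> Aq -> Ew <- Ga -> Ts -> Bm
  P3: Wa <- Gz -> Ga -> Ew <- Aq -> Be -> Bm
  P4: Wa <- Gz -> Ga -> Ts -> Bm
  P5: Wa <- Gz -> Ew <- Aq -> Be -> Bm
  P6: Wa <- Gz -> Ew <- Ga -> Ts -> Bm
  P7: Wa <- Gz -> Bm
Condition 1 (no descendant of Wa in the set): holds — descendants of Wa are {Bm}; none are in {}.
Condition 2 (every backdoor path blocked by {}):
  P1: open — no interior node is in the conditioning set.
  P2: blocked at collider Ew (neither it nor any descendant is in the conditioning set).
  P3: blocked at collider Ew (neither it nor any descendant is in the conditioning set).
  P4: open — no interior node is in the conditioning set.
  P5: blocked at collider Ew (neither it nor any descendant is in the conditioning set).
  P6: blocked at collider Ew (neither it nor any descendant is in the conditioning set).
  P7: open — no interior node is in the conditioning set.
{} does not satisfy the backdoor criterion.

No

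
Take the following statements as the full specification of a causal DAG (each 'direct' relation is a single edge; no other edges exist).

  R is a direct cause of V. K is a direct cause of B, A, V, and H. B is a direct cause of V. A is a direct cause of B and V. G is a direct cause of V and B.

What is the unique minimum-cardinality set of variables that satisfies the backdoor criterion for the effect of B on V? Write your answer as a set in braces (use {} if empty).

Variables eligible for adjustment (non-descendants of B, excluding B and V): {A, G, H, K, R}.
Backdoor paths from B to V:
  P1: B <- K -> A -> V
  P2: B <- K -> V
  P3: B <- G -> V
  P4: B <- A <- K -> V
  P5: B <- A -> V
The empty set is not sufficient: P1 (B <- K -> A -> V) has no collider blocking it and no conditioned non-collider, so it is open.
Try {A, G, K}:
  P1: blocked at fork node K ∈ conditioning set.
  P2: blocked at fork node K ∈ conditioning set.
  P3: blocked at fork node G ∈ conditioning set.
  P4: blocked at chain node A ∈ conditioning set.
  P5: blocked at fork node A ∈ conditioning set.
{A, G, K} contains no descendant of B and blocks every backdoor path.
Every element of {A, G, K} is needed (dropping A leaves P5 open; dropping G leaves P3 open; dropping K leaves P2 open), so no proper subset is valid.
Among all size-3 subsets of the eligible variables, only {A, G, K} blocks every backdoor path, so it is the unique smallest valid adjustment set.

{A, G, K}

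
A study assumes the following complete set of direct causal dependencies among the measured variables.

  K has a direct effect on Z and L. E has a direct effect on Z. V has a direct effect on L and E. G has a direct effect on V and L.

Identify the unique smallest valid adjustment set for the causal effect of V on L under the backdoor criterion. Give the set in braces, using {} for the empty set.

Variables eligible for adjustment (non-descendants of V, excluding V and L): {G, K}.
Backdoor paths from V to L:
  P1: V <- G -> L
The empty set is not sufficient: P1 (V <- G -> L) has no collider blocking it and no conditioned non-collider, so it is open.
Try {G}:
  P1: blocked at fork node G ∈ conditioning set.
{G} contains no descendant of V and blocks every backdoor path.
No other singleton works — e.g. {K} leaves P1 open — so {G} is the unique smallest valid adjustment set.

{G}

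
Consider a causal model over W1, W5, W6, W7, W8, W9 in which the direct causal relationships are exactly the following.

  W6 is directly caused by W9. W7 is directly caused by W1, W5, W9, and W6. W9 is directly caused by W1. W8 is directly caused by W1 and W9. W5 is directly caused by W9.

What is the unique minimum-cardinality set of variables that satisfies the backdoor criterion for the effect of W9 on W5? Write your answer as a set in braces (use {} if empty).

{}

Variables eligible for adjustment (non-descendants of W9, excluding W9 and W5): {W1}.
Backdoor paths from W9 to W5:
  P1: W9 <- W1 -> W7 <- W5
Each backdoor path contains an unconditioned collider, so every path is already blocked with the empty conditioning set:
  P1: blocked at collider W7 (neither it nor any descendant is in the conditioning set).
The empty set is therefore the unique smallest valid set.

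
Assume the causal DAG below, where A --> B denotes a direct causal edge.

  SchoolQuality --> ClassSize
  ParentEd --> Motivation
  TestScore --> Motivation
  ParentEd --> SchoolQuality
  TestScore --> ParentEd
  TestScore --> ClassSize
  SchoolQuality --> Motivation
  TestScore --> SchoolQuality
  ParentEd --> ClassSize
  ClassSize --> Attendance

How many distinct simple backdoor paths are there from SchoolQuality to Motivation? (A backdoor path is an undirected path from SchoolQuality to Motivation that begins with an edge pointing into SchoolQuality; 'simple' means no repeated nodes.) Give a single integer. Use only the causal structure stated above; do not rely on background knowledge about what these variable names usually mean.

A backdoor path from SchoolQuality to Motivation is any simple undirected path whose first edge points into SchoolQuality (i.e. leaves SchoolQuality via a parent).
Parents of SchoolQuality: {ParentEd, TestScore}.
Enumerating:
  P1: SchoolQuality <- TestScore -> ParentEd -> Motivation
  P2: SchoolQuality <- TestScore -> ClassSize <- ParentEd -> Motivation
  P3: SchoolQuality <- TestScore -> Motivation
  P4: SchoolQuality <- ParentEd <- TestScore -> Motivation
  P5: SchoolQuality <- ParentEd -> ClassSize <- TestScore -> Motivation
  P6: SchoolQuality <- ParentEd -> Motivation
That exhausts the simple backdoor paths. Count: 6.

6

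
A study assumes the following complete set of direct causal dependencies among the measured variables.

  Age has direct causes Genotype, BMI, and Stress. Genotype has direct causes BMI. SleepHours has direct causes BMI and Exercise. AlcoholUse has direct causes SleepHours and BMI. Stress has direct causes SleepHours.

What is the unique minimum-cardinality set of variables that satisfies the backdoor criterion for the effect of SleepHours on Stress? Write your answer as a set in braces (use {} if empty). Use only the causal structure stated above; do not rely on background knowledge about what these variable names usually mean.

{}

Variables eligible for adjustment (non-descendants of SleepHours, excluding SleepHours and Stress): {BMI, Exercise, Genotype}.
Backdoor paths from SleepHours to Stress:
  P1: SleepHours <- BMI -> Genotype -> Age <- Stress
  P2: SleepHours <- BMI -> Age <- Stress
Each backdoor path contains an unconditioned collider, so every path is already blocked with the empty conditioning set:
  P1: blocked at collider Age (neither it nor any descendant is in the conditioning set).
  P2: blocked at collider Age (neither it nor any descendant is in the conditioning set).
The empty set is therefore the unique smallest valid set.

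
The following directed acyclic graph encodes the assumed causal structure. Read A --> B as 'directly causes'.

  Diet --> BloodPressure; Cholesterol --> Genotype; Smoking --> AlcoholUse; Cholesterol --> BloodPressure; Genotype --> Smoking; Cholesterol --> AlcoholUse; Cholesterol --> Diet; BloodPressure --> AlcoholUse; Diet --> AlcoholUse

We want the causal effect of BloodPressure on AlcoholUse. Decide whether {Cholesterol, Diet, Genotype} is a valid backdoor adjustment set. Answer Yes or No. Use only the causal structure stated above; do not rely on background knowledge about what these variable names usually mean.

Backdoor paths from BloodPressure to AlcoholUse (paths whose first edge points into BloodPressure):
  P1: BloodPressure <- Cholesterol -> Genotype -> Smoking -> AlcoholUse
  P2: BloodPressure <- Cholesterol -> Diet -> AlcoholUse
  P3: BloodPressure <- Cholesterol -> AlcoholUse
  P4: BloodPressure <- Diet <- Cholesterol -> Genotype -> Smoking -> AlcoholUse
  P5: BloodPressure <- Diet <- Cholesterol -> AlcoholUse
  P6: BloodPressure <- Diet -> AlcoholUse
Condition 1 (no descendant of BloodPressure in the set): holds — descendants of BloodPressure are {AlcoholUse}; none are in {Cholesterol, Diet, Genotype}.
Condition 2 (every backdoor path blocked by {Cholesterol, Diet, Genotype}):
  P1: blocked at fork node Cholesterol ∈ conditioning set.
  P2: blocked at fork node Cholesterol ∈ conditioning set.
  P3: blocked at fork node Cholesterol ∈ conditioning set.
  P4: blocked at chain node Diet ∈ conditioning set.
  P5: blocked at chain node Diet ∈ conditioning set.
  P6: blocked at fork node Diet ∈ conditioning set.
{Cholesterol, Diet, Genotype} satisfies the backdoor criterion.

Yes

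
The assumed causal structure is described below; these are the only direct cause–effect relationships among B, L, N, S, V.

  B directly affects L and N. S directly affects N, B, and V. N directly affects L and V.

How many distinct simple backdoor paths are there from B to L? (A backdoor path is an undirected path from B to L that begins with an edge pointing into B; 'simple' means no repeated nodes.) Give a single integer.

A backdoor path from B to L is any simple undirected path whose first edge points into B (i.e. leaves B via a parent).
Parents of B: {S}.
Enumerating:
  P1: B <- S -> N -> L
  P2: B <- S -> V <- N -> L
That exhausts the simple backdoor paths. Count: 2.

2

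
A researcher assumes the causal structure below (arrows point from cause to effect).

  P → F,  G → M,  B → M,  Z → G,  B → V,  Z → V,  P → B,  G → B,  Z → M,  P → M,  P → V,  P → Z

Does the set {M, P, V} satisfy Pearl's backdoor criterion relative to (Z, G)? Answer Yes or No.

No

Backdoor paths from Z to G (paths whose first edge points into Z):
  P1: Z <- P -> B <- G
  P2: Z <- P -> B -> M <- G
  P3: Z <- P -> V <- B <- G
  P4: Z <- P -> V <- B -> M <- G
  P5: Z <- P -> M <- G
  P6: Z <- P -> M <- B <- G
Condition 1 (no descendant of Z in the set): FAILS — M and V are descendants of Z.
Condition 2 (every backdoor path blocked by {M, P, V}):
  P1: blocked at fork node P ∈ conditioning set.
  P2: blocked at fork node P ∈ conditioning set.
  P3: blocked at fork node P ∈ conditioning set.
  P4: blocked at fork node P ∈ conditioning set.
  P5: blocked at fork node P ∈ conditioning set.
  P6: blocked at fork node P ∈ conditioning set.
{M, P, V} does not satisfy the backdoor criterion.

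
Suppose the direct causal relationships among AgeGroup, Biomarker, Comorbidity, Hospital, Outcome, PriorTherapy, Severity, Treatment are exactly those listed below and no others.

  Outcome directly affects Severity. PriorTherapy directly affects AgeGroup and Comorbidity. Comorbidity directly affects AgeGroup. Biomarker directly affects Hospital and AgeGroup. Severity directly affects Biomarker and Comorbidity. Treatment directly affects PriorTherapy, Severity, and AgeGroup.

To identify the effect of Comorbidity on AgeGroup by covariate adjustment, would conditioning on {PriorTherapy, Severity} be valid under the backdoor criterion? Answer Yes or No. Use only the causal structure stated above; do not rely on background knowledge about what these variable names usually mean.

Yes

Backdoor paths from Comorbidity to AgeGroup (paths whose first edge points into Comorbidity):
  P1: Comorbidity <- Severity <- Treatment -> PriorTherapy -> AgeGroup
  P2: Comorbidity <- Severity <- Treatment -> AgeGroup
  P3: Comorbidity <- Severity -> Biomarker -> AgeGroup
  P4: Comorbidity <- PriorTherapy <- Treatment -> Severity -> Biomarker -> AgeGroup
  P5: Comorbidity <- PriorTherapy <- Treatment -> AgeGroup
  P6: Comorbidity <- PriorTherapy -> AgeGroup
Condition 1 (no descendant of Comorbidity in the set): holds — descendants of Comorbidity are {AgeGroup}; none are in {PriorTherapy, Severity}.
Condition 2 (every backdoor path blocked by {PriorTherapy, Severity}):
  P1: blocked at chain node Severity ∈ conditioning set.
  P2: blocked at chain node Severity ∈ conditioning set.
  P3: blocked at fork node Severity ∈ conditioning set.
  P4: blocked at chain node PriorTherapy ∈ conditioning set.
  P5: blocked at chain node PriorTherapy ∈ conditioning set.
  P6: blocked at fork node PriorTherapy ∈ conditioning set.
{PriorTherapy, Severity} satisfies the backdoor criterion.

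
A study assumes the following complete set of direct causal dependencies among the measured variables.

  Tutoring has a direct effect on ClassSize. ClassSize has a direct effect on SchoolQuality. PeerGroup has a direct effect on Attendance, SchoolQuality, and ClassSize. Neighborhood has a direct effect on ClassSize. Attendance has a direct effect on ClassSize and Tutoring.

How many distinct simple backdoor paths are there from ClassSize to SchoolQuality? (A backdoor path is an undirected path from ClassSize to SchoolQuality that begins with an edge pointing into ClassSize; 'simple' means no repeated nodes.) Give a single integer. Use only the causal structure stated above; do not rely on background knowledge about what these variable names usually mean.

3

A backdoor path from ClassSize to SchoolQuality is any simple undirected path whose first edge points into ClassSize (i.e. leaves ClassSize via a parent).
Parents of ClassSize: {Attendance, Neighborhood, PeerGroup, Tutoring}.
Enumerating:
  P1: ClassSize <- PeerGroup -> SchoolQuality
  P2: ClassSize <- Attendance <- PeerGroup -> SchoolQuality
  P3: ClassSize <- Tutoring <- Attendance <- PeerGroup -> SchoolQuality
That exhausts the simple backdoor paths. Count: 3.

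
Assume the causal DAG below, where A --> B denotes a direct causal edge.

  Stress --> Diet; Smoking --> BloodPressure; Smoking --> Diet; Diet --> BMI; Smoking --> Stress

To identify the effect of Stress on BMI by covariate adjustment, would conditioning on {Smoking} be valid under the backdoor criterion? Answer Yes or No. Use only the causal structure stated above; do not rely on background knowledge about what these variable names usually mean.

Backdoor paths from Stress to BMI (paths whose first edge points into Stress):
  P1: Stress <- Smoking -> Diet -> BMI
Condition 1 (no descendant of Stress in the set): holds — descendants of Stress are {BMI, Diet}; none are in {Smoking}.
Condition 2 (every backdoor path blocked by {Smoking}):
  P1: blocked at fork node Smoking ∈ conditioning set.
{Smoking} satisfies the backdoor criterion.

Yes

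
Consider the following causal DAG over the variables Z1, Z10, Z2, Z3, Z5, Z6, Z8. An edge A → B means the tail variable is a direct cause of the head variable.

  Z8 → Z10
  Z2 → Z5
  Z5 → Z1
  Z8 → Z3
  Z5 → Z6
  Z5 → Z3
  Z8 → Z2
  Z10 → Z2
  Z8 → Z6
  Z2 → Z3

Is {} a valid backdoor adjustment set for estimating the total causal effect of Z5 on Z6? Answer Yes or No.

Backdoor paths from Z5 to Z6 (paths whose first edge points into Z5):
  P1: Z5 <- Z2 <- Z8 -> Z6
  P2: Z5 <- Z2 <- Z10 <- Z8 -> Z6
  P3: Z5 <- Z2 -> Z3 <- Z8 -> Z6
Condition 1 (no descendant of Z5 in the set): holds — descendants of Z5 are {Z1, Z3, Z6}; none are in {}.
Condition 2 (every backdoor path blocked by {}):
  P1: open — no interior node is in the conditioning set.
  P2: open — no interior node is in the conditioning set.
  P3: blocked at collider Z3 (neither it nor any descendant is in the conditioning set).
{} does not satisfy the backdoor criterion.

No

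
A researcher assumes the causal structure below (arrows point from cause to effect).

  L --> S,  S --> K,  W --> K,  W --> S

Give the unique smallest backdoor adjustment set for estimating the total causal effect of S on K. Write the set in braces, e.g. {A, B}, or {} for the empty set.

{W}

Variables eligible for adjustment (non-descendants of S, excluding S and K): {L, W}.
Backdoor paths from S to K:
  P1: S <- W -> K
The empty set is not sufficient: P1 (S <- W -> K) has no collider blocking it and no conditioned non-collider, so it is open.
Try {W}:
  P1: blocked at fork node W ∈ conditioning set.
{W} contains no descendant of S and blocks every backdoor path.
No other singleton works — e.g. {L} leaves P1 open — so {W} is the unique smallest valid adjustment set.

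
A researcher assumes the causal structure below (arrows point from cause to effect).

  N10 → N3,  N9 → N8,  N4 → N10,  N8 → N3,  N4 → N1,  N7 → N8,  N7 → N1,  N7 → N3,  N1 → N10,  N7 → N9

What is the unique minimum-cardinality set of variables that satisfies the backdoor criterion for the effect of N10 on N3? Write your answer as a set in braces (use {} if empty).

{N7}

Variables eligible for adjustment (non-descendants of N10, excluding N10 and N3): {N1, N4, N7, N8, N9}.
Backdoor paths from N10 to N3:
  P1: N10 <- N4 -> N1 <- N7 -> N9 -> N8 -> N3
  P2: N10 <- N4 -> N1 <- N7 -> N8 -> N3
  P3: N10 <- N4 -> N1 <- N7 -> N3
  P4: N10 <- N1 <- N7 -> N9 -> N8 -> N3
  P5: N10 <- N1 <- N7 -> N8 -> N3
  P6: N10 <- N1 <- N7 -> N3
The empty set is not sufficient: P4 (N10 <- N1 <- N7 -> N9 -> N8 -> N3) has no collider blocking it and no conditioned non-collider, so it is open.
Try {N7}:
  P1: blocked at collider N1 (neither it nor any descendant is in the conditioning set).
  P2: blocked at collider N1 (neither it nor any descendant is in the conditioning set).
  P3: blocked at collider N1 (neither it nor any descendant is in the conditioning set).
  P4: blocked at fork node N7 ∈ conditioning set.
  P5: blocked at fork node N7 ∈ conditioning set.
  P6: blocked at fork node N7 ∈ conditioning set.
{N7} contains no descendant of N10 and blocks every backdoor path.
No other singleton works — e.g. {N9} leaves P5 open — so {N7} is the unique smallest valid adjustment set.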